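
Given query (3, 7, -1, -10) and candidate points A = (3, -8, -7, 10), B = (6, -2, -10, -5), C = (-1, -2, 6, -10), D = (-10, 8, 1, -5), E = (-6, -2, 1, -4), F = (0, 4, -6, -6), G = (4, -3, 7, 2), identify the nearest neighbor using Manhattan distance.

Distances: d(A) = 41, d(B) = 26, d(C) = 20, d(D) = 21, d(E) = 26, d(F) = 15, d(G) = 31. Nearest: F = (0, 4, -6, -6) with distance 15.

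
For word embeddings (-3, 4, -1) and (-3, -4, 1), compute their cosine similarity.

With u = (-3, 4, -1), v = (-3, -4, 1):
u·v = (-3)·(-3) + 4·(-4) + (-1)·1 = 9 + (-16) + (-1) = -8.
|u| = √((-3)² + 4² + (-1)²) = √26, |v| = √((-3)² + (-4)² + 1²) = √26, so |u||v| = √(26·26) = √676 = 26.
cos θ = (u·v)/(|u||v|) = -8/26 ≈ -0.3077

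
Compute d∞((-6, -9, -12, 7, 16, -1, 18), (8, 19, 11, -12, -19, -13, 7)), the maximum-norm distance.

max(|x_i - y_i|) = max(|-6 - 8|, |-9 - 19|, |-12 - 11|, |7 - (-12)|, |16 - (-19)|, |-1 - (-13)|, |18 - 7|) = max(14, 28, 23, 19, 35, 12, 11) = 35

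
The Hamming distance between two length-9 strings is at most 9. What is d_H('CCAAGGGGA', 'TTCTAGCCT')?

Differing positions: 1, 2, 3, 4, 5, 7, 8, 9. Hamming distance = 8. The maximum possible Hamming distance for length-9 strings is 9, so d_H/9 = 8/9 ≈ 0.8889.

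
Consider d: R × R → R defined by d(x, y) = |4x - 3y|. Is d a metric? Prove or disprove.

No. d fails symmetry: d(1, 6) = |4·1 - 3·6| = |-14| = 14, but d(6, 1) = |4·6 - 3·1| = |21| = 21. Since 14 ≠ 21, d(x,y) ≠ d(y,x) in general.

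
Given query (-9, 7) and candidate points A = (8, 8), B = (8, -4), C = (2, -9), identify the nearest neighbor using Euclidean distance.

Distances: d(A) ≈ 17.0294, d(B) ≈ 20.2485, d(C) ≈ 19.4165. Nearest: A = (8, 8) with distance 17.0294.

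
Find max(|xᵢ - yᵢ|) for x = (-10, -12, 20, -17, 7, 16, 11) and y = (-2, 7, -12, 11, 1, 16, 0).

max(|x_i - y_i|) = max(|-10 - (-2)|, |-12 - 7|, |20 - (-12)|, |-17 - 11|, |7 - 1|, |16 - 16|, |11 - 0|) = max(8, 19, 32, 28, 6, 0, 11) = 32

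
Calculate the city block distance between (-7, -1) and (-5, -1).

Σ|x_i - y_i| = |-7 - (-5)| + |-1 - (-1)| = 2 + 0 = 2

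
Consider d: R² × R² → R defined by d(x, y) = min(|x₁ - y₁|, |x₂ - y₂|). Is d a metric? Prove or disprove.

No. d fails identity of indiscernibles: take x = (2, 0) and y = (2, 3). Then d(x,y) = min(|2 - 2|, |0 - 3|) = min(0, 3) = 0, yet x ≠ y.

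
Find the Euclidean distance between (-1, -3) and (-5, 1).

√(Σ(x_i - y_i)²) = √((-1 - (-5))² + (-3 - 1)²)
= √(4² + (-4)²) = √(16 + 16) = √32 ≈ 5.6569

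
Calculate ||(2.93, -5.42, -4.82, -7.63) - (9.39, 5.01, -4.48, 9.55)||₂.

√(Σ(x_i - y_i)²) = √((2.93 - 9.39)² + (-5.42 - 5.01)² + (-4.82 - (-4.48))² + (-7.63 - 9.55)²)
= √((-6.46)² + (-10.43)² + (-0.34)² + (-17.18)²) = √(41.7316 + 108.7849 + 0.1156 + 295.1524) = √445.7845 ≈ 21.1136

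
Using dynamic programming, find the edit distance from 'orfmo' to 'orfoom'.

Let D[i][j] be the edit distance between the first i characters of 'orfmo' and the first j characters of 'orfoom', with D[i][0] = i, D[0][j] = j, and D[i][j] = D[i-1][j-1] if the characters match, else 1 + min(D[i-1][j], D[i][j-1], D[i-1][j-1]). Filling the table (rows: prefixes of 'orfmo', columns: prefixes of 'orfoom'):
     ε  o  r  f  o  o  m
  ε  0  1  2  3  4  5  6
  o  1  0  1  2  3  4  5
  r  2  1  0  1  2  3  4
  f  3  2  1  0  1  2  3
  m  4  3  2  1  1  2  2
  o  5  4  3  2  1  1  2
The bottom-right entry gives D[5][6] = 2, so no sequence of fewer than 2 edits works. Backtracking through the table gives one optimal edit sequence (2 edits):
  orfmo → orfoo (sub m→o @4)
  orfoo → orfoom (ins m @6)
Edit distance = 2.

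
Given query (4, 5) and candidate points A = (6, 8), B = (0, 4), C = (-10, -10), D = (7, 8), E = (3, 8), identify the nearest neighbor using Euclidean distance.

Distances: d(A) ≈ 3.6056, d(B) ≈ 4.1231, d(C) ≈ 20.5183, d(D) ≈ 4.2426, d(E) ≈ 3.1623. Nearest: E = (3, 8) with distance 3.1623.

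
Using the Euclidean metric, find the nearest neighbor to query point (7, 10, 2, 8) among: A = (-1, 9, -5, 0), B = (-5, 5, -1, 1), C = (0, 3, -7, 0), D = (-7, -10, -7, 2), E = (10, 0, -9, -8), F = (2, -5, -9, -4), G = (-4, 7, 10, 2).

Distances: d(A) ≈ 13.3417, d(B) ≈ 15.0665, d(C) ≈ 15.5885, d(D) ≈ 26.7021, d(E) ≈ 22.0454, d(F) ≈ 22.6936, d(G) ≈ 15.1658. Nearest: A = (-1, 9, -5, 0) with distance 13.3417.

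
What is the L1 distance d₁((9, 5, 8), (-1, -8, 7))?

Σ|x_i - y_i| = |9 - (-1)| + |5 - (-8)| + |8 - 7| = 10 + 13 + 1 = 24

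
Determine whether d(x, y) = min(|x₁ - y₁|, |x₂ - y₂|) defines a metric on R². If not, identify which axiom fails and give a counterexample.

No. d fails identity of indiscernibles: take x = (5, 0) and y = (5, 1). Then d(x,y) = min(|5 - 5|, |0 - 1|) = min(0, 1) = 0, yet x ≠ y.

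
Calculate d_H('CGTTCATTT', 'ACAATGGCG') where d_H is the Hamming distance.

Differing positions: 1, 2, 3, 4, 5, 6, 7, 8, 9. Hamming distance = 9.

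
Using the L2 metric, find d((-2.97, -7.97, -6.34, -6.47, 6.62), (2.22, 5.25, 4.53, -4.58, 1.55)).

√(Σ(x_i - y_i)²) = √((-2.97 - 2.22)² + (-7.97 - 5.25)² + (-6.34 - 4.53)² + (-6.47 - (-4.58))² + (6.62 - 1.55)²)
= √((-5.19)² + (-13.22)² + (-10.87)² + (-1.89)² + 5.07²) = √(26.9361 + 174.7684 + 118.1569 + 3.5721 + 25.7049) = √349.1384 ≈ 18.6852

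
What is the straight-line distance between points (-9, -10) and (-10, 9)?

√(Σ(x_i - y_i)²) = √((-9 - (-10))² + (-10 - 9)²)
= √(1² + (-19)²) = √(1 + 361) = √362 ≈ 19.0263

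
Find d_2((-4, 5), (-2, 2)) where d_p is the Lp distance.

(Σ|x_i - y_i|^2)^(1/2) = (|-4 - (-2)|^2 + |5 - 2|^2)^(1/2)
= (2^2 + 3^2)^(1/2) = (4 + 9)^(1/2) = (13)^(1/2) ≈ 3.6056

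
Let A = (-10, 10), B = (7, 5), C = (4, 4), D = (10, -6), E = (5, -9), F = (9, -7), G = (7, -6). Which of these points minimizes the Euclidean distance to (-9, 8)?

Distances: d(A) ≈ 2.2361, d(B) ≈ 16.2788, d(C) ≈ 13.6015, d(D) ≈ 23.6008, d(E) ≈ 22.0227, d(F) ≈ 23.4307, d(G) ≈ 21.2603. Nearest: A = (-10, 10) with distance 2.2361.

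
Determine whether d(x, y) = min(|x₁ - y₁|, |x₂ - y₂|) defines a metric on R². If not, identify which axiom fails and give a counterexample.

No. d fails identity of indiscernibles: take x = (3, 0) and y = (3, 6). Then d(x,y) = min(|3 - 3|, |0 - 6|) = min(0, 6) = 0, yet x ≠ y.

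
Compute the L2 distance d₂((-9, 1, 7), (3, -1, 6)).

√(Σ(x_i - y_i)²) = √((-9 - 3)² + (1 - (-1))² + (7 - 6)²)
= √((-12)² + 2² + 1²) = √(144 + 4 + 1) = √149 ≈ 12.2066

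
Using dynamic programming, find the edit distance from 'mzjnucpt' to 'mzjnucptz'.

Let D[i][j] be the edit distance between the first i characters of 'mzjnucpt' and the first j characters of 'mzjnucptz', with D[i][0] = i, D[0][j] = j, and D[i][j] = D[i-1][j-1] if the characters match, else 1 + min(D[i-1][j], D[i][j-1], D[i-1][j-1]). Filling the table (rows: prefixes of 'mzjnucpt', columns: prefixes of 'mzjnucptz'):
     ε  m  z  j  n  u  c  p  t  z
  ε  0  1  2  3  4  5  6  7  8  9
  m  1  0  1  2  3  4  5  6  7  8
  z  2  1  0  1  2  3  4  5  6  7
  j  3  2  1  0  1  2  3  4  5  6
  n  4  3  2  1  0  1  2  3  4  5
  u  5  4  3  2  1  0  1  2  3  4
  c  6  5  4  3  2  1  0  1  2  3
  p  7  6  5  4  3  2  1  0  1  2
  t  8  7  6  5  4  3  2  1  0  1
The bottom-right entry gives D[8][9] = 1, so no sequence of fewer than 1 edit works. Backtracking through the table gives one optimal edit sequence (1 edit):
  mzjnucpt → mzjnucptz (ins z @9)
Edit distance = 1.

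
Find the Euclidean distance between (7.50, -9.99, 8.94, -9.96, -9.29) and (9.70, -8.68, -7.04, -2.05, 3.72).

√(Σ(x_i - y_i)²) = √((7.5 - 9.7)² + (-9.99 - (-8.68))² + (8.94 - (-7.04))² + (-9.96 - (-2.05))² + (-9.29 - 3.72)²)
= √((-2.2)² + (-1.31)² + 15.98² + (-7.91)² + (-13.01)²) = √(4.84 + 1.7161 + 255.3604 + 62.5681 + 169.2601) = √493.7447 ≈ 22.2204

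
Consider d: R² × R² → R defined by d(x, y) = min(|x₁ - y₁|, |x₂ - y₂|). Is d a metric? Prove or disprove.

No. d fails identity of indiscernibles: take x = (-4, 0) and y = (-4, 2). Then d(x,y) = min(|-4 - (-4)|, |0 - 2|) = min(0, 2) = 0, yet x ≠ y.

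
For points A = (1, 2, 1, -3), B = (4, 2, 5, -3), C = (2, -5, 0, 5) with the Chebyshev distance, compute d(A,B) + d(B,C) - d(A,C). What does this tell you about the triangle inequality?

d(A,B) = max(3, 0, 4, 0) = 4, d(B,C) = max(2, 7, 5, 8) = 8, d(A,C) = max(1, 7, 1, 8) = 8.
d(A,B) + d(B,C) - d(A,C) = 4 + 8 - 8 = 12 - 8 = 4. This is ≥ 0, so the triangle inequality holds for these points.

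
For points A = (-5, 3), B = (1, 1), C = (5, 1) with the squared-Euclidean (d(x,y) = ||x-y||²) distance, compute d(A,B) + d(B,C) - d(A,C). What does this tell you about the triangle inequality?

d(A,B) = 6² + 2² = 40, d(B,C) = 4² + 0² = 16, d(A,C) = 10² + 2² = 104.
d(A,B) + d(B,C) - d(A,C) = 40 + 16 - 104 = 56 - 104 = -48. This is < 0, so the triangle inequality FAILS for these points (squared-Euclidean is not a metric).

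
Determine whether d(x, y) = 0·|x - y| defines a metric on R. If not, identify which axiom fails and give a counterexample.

No. With c = 0, d(x,y) = 0 for all x, y. This fails identity of indiscernibles: d(1, 3) = 0 but 1 ≠ 3.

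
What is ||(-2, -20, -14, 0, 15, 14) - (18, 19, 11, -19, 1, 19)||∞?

max(|x_i - y_i|) = max(|-2 - 18|, |-20 - 19|, |-14 - 11|, |0 - (-19)|, |15 - 1|, |14 - 19|) = max(20, 39, 25, 19, 14, 5) = 39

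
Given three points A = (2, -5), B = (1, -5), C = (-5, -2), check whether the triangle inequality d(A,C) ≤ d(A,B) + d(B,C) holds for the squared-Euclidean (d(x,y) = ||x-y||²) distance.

d(A,B) = 1² + 0² = 1, d(B,C) = 6² + 3² = 45, d(A,C) = 7² + 3² = 58.
d(A,C) = 58 > 1 + 45 = 46. Triangle inequality is VIOLATED. (Squared-Euclidean is not a metric — this is a counterexample.)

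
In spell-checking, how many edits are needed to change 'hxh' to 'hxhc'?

Let D[i][j] be the edit distance between the first i characters of 'hxh' and the first j characters of 'hxhc', with D[i][0] = i, D[0][j] = j, and D[i][j] = D[i-1][j-1] if the characters match, else 1 + min(D[i-1][j], D[i][j-1], D[i-1][j-1]). Filling the table (rows: prefixes of 'hxh', columns: prefixes of 'hxhc'):
     ε  h  x  h  c
  ε  0  1  2  3  4
  h  1  0  1  2  3
  x  2  1  0  1  2
  h  3  2  1  0  1
The bottom-right entry gives D[3][4] = 1, so no sequence of fewer than 1 edit works. Backtracking through the table gives one optimal edit sequence (1 edit):
  hxh → hxhc (ins c @4)
Edit distance = 1.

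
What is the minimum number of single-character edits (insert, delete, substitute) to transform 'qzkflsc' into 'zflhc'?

Let D[i][j] be the edit distance between the first i characters of 'qzkflsc' and the first j characters of 'zflhc', with D[i][0] = i, D[0][j] = j, and D[i][j] = D[i-1][j-1] if the characters match, else 1 + min(D[i-1][j], D[i][j-1], D[i-1][j-1]). Filling the table (rows: prefixes of 'qzkflsc', columns: prefixes of 'zflhc'):
     ε  z  f  l  h  c
  ε  0  1  2  3  4  5
  q  1  1  2  3  4  5
  z  2  1  2  3  4  5
  k  3  2  2  3  4  5
  f  4  3  2  3  4  5
  l  5  4  3  2  3  4
  s  6  5  4  3  3  4
  c  7  6  5  4  4  3
The bottom-right entry gives D[7][5] = 3, so no sequence of fewer than 3 edits works. Backtracking through the table gives one optimal edit sequence (3 edits):
  qzkflsc → zkflsc (del q @1)
  zkflsc → zflsc (del k @2)
  zflsc → zflhc (sub s→h @4)
Edit distance = 3.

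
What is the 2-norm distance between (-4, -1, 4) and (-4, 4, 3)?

(Σ|x_i - y_i|^2)^(1/2) = (|-4 - (-4)|^2 + |-1 - 4|^2 + |4 - 3|^2)^(1/2)
= (0^2 + 5^2 + 1^2)^(1/2) = (0 + 25 + 1)^(1/2) = (26)^(1/2) ≈ 5.099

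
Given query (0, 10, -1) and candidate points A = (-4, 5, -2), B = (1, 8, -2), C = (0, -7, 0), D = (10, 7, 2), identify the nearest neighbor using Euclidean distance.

Distances: d(A) ≈ 6.4807, d(B) ≈ 2.4495, d(C) ≈ 17.0294, d(D) ≈ 10.8628. Nearest: B = (1, 8, -2) with distance 2.4495.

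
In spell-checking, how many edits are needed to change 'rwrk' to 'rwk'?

Let D[i][j] be the edit distance between the first i characters of 'rwrk' and the first j characters of 'rwk', with D[i][0] = i, D[0][j] = j, and D[i][j] = D[i-1][j-1] if the characters match, else 1 + min(D[i-1][j], D[i][j-1], D[i-1][j-1]). Filling the table (rows: prefixes of 'rwrk', columns: prefixes of 'rwk'):
     ε  r  w  k
  ε  0  1  2  3
  r  1  0  1  2
  w  2  1  0  1
  r  3  2  1  1
  k  4  3  2  1
The bottom-right entry gives D[4][3] = 1, so no sequence of fewer than 1 edit works. Backtracking through the table gives one optimal edit sequence (1 edit):
  rwrk → rwk (del r @3)
Edit distance = 1.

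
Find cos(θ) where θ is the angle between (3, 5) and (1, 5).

With u = (3, 5), v = (1, 5):
u·v = 3·1 + 5·5 = 3 + 25 = 28.
|u| = √(3² + 5²) = √34, |v| = √(1² + 5²) = √26, so |u||v| = √(34·26) = √884.
cos θ = (u·v)/(|u||v|) = 28/√884 ≈ 0.9417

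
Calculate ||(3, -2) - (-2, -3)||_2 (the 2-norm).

(Σ|x_i - y_i|^2)^(1/2) = (|3 - (-2)|^2 + |-2 - (-3)|^2)^(1/2)
= (5^2 + 1^2)^(1/2) = (25 + 1)^(1/2) = (26)^(1/2) ≈ 5.099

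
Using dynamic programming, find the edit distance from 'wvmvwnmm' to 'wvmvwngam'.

Let D[i][j] be the edit distance between the first i characters of 'wvmvwnmm' and the first j characters of 'wvmvwngam', with D[i][0] = i, D[0][j] = j, and D[i][j] = D[i-1][j-1] if the characters match, else 1 + min(D[i-1][j], D[i][j-1], D[i-1][j-1]). Filling the table (rows: prefixes of 'wvmvwnmm', columns: prefixes of 'wvmvwngam'):
     ε  w  v  m  v  w  n  g  a  m
  ε  0  1  2  3  4  5  6  7  8  9
  w  1  0  1  2  3  4  5  6  7  8
  v  2  1  0  1  2  3  4  5  6  7
  m  3  2  1  0  1  2  3  4  5  6
  v  4  3  2  1  0  1  2  3  4  5
  w  5  4  3  2  1  0  1  2  3  4
  n  6  5  4  3  2  1  0  1  2  3
  m  7  6  5  4  3  2  1  1  2  2
  m  8  7  6  5  4  3  2  2  2  2
The bottom-right entry gives D[8][9] = 2, so no sequence of fewer than 2 edits works. Backtracking through the table gives one optimal edit sequence (2 edits):
  wvmvwnmm → wvmvwngmm (ins g @7)
  wvmvwngmm → wvmvwngam (sub m→a @8)
Edit distance = 2.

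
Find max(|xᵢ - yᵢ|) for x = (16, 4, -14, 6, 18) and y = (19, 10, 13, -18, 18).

max(|x_i - y_i|) = max(|16 - 19|, |4 - 10|, |-14 - 13|, |6 - (-18)|, |18 - 18|) = max(3, 6, 27, 24, 0) = 27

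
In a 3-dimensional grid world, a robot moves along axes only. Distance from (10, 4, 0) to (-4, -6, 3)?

Σ|x_i - y_i| = |10 - (-4)| + |4 - (-6)| + |0 - 3| = 14 + 10 + 3 = 27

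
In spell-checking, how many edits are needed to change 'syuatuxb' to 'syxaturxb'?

Let D[i][j] be the edit distance between the first i characters of 'syuatuxb' and the first j characters of 'syxaturxb', with D[i][0] = i, D[0][j] = j, and D[i][j] = D[i-1][j-1] if the characters match, else 1 + min(D[i-1][j], D[i][j-1], D[i-1][j-1]). Filling the table (rows: prefixes of 'syuatuxb', columns: prefixes of 'syxaturxb'):
     ε  s  y  x  a  t  u  r  x  b
  ε  0  1  2  3  4  5  6  7  8  9
  s  1  0  1  2  3  4  5  6  7  8
  y  2  1  0  1  2  3  4  5  6  7
  u  3  2  1  1  2  3  3  4  5  6
  a  4  3  2  2  1  2  3  4  5  6
  t  5  4  3  3  2  1  2  3  4  5
  u  6  5  4  4  3  2  1  2  3  4
  x  7  6  5  4  4  3  2  2  2  3
  b  8  7  6  5  5  4  3  3  3  2
The bottom-right entry gives D[8][9] = 2, so no sequence of fewer than 2 edits works. Backtracking through the table gives one optimal edit sequence (2 edits):
  syuatuxb → syxatuxb (sub u→x @3)
  syxatuxb → syxaturxb (ins r @7)
Edit distance = 2.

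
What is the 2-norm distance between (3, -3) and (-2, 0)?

(Σ|x_i - y_i|^2)^(1/2) = (|3 - (-2)|^2 + |-3 - 0|^2)^(1/2)
= (5^2 + 3^2)^(1/2) = (25 + 9)^(1/2) = (34)^(1/2) ≈ 5.831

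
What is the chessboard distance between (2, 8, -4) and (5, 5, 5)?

max(|x_i - y_i|) = max(|2 - 5|, |8 - 5|, |-4 - 5|) = max(3, 3, 9) = 9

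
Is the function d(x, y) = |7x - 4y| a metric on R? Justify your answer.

No. d fails symmetry: d(3, 5) = |7·3 - 4·5| = |1| = 1, but d(5, 3) = |7·5 - 4·3| = |23| = 23. Since 1 ≠ 23, d(x,y) ≠ d(y,x) in general.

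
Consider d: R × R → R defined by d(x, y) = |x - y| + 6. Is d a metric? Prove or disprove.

No. d fails identity of indiscernibles (specifically d(x,x) = 0): d(-8, -8) = |-8 - (-8)| + 6 = 0 + 6 = 6 ≠ 0.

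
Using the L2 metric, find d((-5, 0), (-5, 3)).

√(Σ(x_i - y_i)²) = √((-5 - (-5))² + (0 - 3)²)
= √(0² + (-3)²) = √(0 + 9) = √9 = 3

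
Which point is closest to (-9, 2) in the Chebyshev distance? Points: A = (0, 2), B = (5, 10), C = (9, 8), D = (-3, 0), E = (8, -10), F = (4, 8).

Distances: d(A) = 9, d(B) = 14, d(C) = 18, d(D) = 6, d(E) = 17, d(F) = 13. Nearest: D = (-3, 0) with distance 6.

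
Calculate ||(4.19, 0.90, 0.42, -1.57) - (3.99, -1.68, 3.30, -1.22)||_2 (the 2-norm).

(Σ|x_i - y_i|^2)^(1/2) = (|4.19 - 3.99|^2 + |0.9 - (-1.68)|^2 + |0.42 - 3.3|^2 + |-1.57 - (-1.22)|^2)^(1/2)
= (0.2^2 + 2.58^2 + 2.88^2 + 0.35^2)^(1/2) = (0.04 + 6.6564 + 8.2944 + 0.1225)^(1/2) = (15.1133)^(1/2) ≈ 3.8876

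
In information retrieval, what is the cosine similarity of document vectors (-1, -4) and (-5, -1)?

With u = (-1, -4), v = (-5, -1):
u·v = (-1)·(-5) + (-4)·(-1) = 5 + 4 = 9.
|u| = √((-1)² + (-4)²) = √17, |v| = √((-5)² + (-1)²) = √26, so |u||v| = √(17·26) = √442.
cos θ = (u·v)/(|u||v|) = 9/√442 ≈ 0.4281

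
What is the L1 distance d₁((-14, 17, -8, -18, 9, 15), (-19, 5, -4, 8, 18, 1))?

Σ|x_i - y_i| = |-14 - (-19)| + |17 - 5| + |-8 - (-4)| + |-18 - 8| + |9 - 18| + |15 - 1| = 5 + 12 + 4 + 26 + 9 + 14 = 70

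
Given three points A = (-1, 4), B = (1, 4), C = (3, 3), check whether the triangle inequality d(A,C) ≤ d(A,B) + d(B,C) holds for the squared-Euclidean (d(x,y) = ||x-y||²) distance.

d(A,B) = 2² + 0² = 4, d(B,C) = 2² + 1² = 5, d(A,C) = 4² + 1² = 17.
d(A,C) = 17 > 4 + 5 = 9. Triangle inequality is VIOLATED. (Squared-Euclidean is not a metric — this is a counterexample.)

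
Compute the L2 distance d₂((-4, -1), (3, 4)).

√(Σ(x_i - y_i)²) = √((-4 - 3)² + (-1 - 4)²)
= √((-7)² + (-5)²) = √(49 + 25) = √74 ≈ 8.6023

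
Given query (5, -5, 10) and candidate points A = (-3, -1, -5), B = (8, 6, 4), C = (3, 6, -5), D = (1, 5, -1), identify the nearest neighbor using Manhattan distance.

Distances: d(A) = 27, d(B) = 20, d(C) = 28, d(D) = 25. Nearest: B = (8, 6, 4) with distance 20.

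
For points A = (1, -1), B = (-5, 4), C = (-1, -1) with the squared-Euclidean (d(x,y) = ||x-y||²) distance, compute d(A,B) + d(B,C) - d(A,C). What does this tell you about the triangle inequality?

d(A,B) = 6² + 5² = 61, d(B,C) = 4² + 5² = 41, d(A,C) = 2² + 0² = 4.
d(A,B) + d(B,C) - d(A,C) = 61 + 41 - 4 = 102 - 4 = 98. This is ≥ 0, so the triangle inequality holds for these points.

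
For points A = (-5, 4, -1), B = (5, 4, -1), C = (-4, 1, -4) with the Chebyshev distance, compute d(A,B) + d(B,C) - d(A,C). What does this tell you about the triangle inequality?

d(A,B) = max(10, 0, 0) = 10, d(B,C) = max(9, 3, 3) = 9, d(A,C) = max(1, 3, 3) = 3.
d(A,B) + d(B,C) - d(A,C) = 10 + 9 - 3 = 19 - 3 = 16. This is ≥ 0, so the triangle inequality holds for these points.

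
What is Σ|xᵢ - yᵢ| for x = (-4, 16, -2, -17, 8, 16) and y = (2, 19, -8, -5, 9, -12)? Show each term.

Σ|x_i - y_i| = |-4 - 2| + |16 - 19| + |-2 - (-8)| + |-17 - (-5)| + |8 - 9| + |16 - (-12)| = 6 + 3 + 6 + 12 + 1 + 28 = 56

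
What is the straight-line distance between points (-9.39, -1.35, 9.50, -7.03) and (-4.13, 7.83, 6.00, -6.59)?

√(Σ(x_i - y_i)²) = √((-9.39 - (-4.13))² + (-1.35 - 7.83)² + (9.5 - 6)² + (-7.03 - (-6.59))²)
= √((-5.26)² + (-9.18)² + 3.5² + (-0.44)²) = √(27.6676 + 84.2724 + 12.25 + 0.1936) = √124.3836 ≈ 11.1527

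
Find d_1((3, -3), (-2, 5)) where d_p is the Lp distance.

Σ|x_i - y_i| = |3 - (-2)| + |-3 - 5| = 5 + 8 = 13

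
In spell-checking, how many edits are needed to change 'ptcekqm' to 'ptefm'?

Let D[i][j] be the edit distance between the first i characters of 'ptcekqm' and the first j characters of 'ptefm', with D[i][0] = i, D[0][j] = j, and D[i][j] = D[i-1][j-1] if the characters match, else 1 + min(D[i-1][j], D[i][j-1], D[i-1][j-1]). Filling the table (rows: prefixes of 'ptcekqm', columns: prefixes of 'ptefm'):
     ε  p  t  e  f  m
  ε  0  1  2  3  4  5
  p  1  0  1  2  3  4
  t  2  1  0  1  2  3
  c  3  2  1  1  2  3
  e  4  3  2  1  2  3
  k  5  4  3  2  2  3
  q  6  5  4  3  3  3
  m  7  6  5  4  4  3
The bottom-right entry gives D[7][5] = 3, so no sequence of fewer than 3 edits works. Backtracking through the table gives one optimal edit sequence (3 edits):
  ptcekqm → ptekqm (del c @3)
  ptekqm → pteqm (del k @4)
  pteqm → ptefm (sub q→f @4)
Edit distance = 3.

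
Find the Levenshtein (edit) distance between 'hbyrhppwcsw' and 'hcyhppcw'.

Let D[i][j] be the edit distance between the first i characters of 'hbyrhppwcsw' and the first j characters of 'hcyhppcw', with D[i][0] = i, D[0][j] = j, and D[i][j] = D[i-1][j-1] if the characters match, else 1 + min(D[i-1][j], D[i][j-1], D[i-1][j-1]). Filling the table (rows: prefixes of 'hbyrhppwcsw', columns: prefixes of 'hcyhppcw'):
     ε  h  c  y  h  p  p  c  w
  ε  0  1  2  3  4  5  6  7  8
  h  1  0  1  2  3  4  5  6  7
  b  2  1  1  2  3  4  5  6  7
  y  3  2  2  1  2  3  4  5  6
  r  4  3  3  2  2  3  4  5  6
  h  5  4  4  3  2  3  4  5  6
  p  6  5  5  4  3  2  3  4  5
  p  7  6  6  5  4  3  2  3  4
  w  8  7  7  6  5  4  3  3  3
  c  9  8  7  7  6  5  4  3  4
  s 10  9  8  8  7  6  5  4  4
  w 11 10  9  9  8  7  6  5  4
The bottom-right entry gives D[11][8] = 4, so no sequence of fewer than 4 edits works. Backtracking through the table gives one optimal edit sequence (4 edits):
  hbyrhppwcsw → hcyrhppwcsw (sub b→c @2)
  hcyrhppwcsw → hcyhppwcsw (del r @4)
  hcyhppwcsw → hcyhppcsw (del w @7)
  hcyhppcsw → hcyhppcw (del s @8)
Edit distance = 4.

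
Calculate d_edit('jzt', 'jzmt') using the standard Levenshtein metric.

Let D[i][j] be the edit distance between the first i characters of 'jzt' and the first j characters of 'jzmt', with D[i][0] = i, D[0][j] = j, and D[i][j] = D[i-1][j-1] if the characters match, else 1 + min(D[i-1][j], D[i][j-1], D[i-1][j-1]). Filling the table (rows: prefixes of 'jzt', columns: prefixes of 'jzmt'):
     ε  j  z  m  t
  ε  0  1  2  3  4
  j  1  0  1  2  3
  z  2  1  0  1  2
  t  3  2  1  1  1
The bottom-right entry gives D[3][4] = 1, so no sequence of fewer than 1 edit works. Backtracking through the table gives one optimal edit sequence (1 edit):
  jzt → jzmt (ins m @3)
Edit distance = 1.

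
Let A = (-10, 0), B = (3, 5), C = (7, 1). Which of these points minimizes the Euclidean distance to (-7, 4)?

Distances: d(A) = 5, d(B) ≈ 10.0499, d(C) ≈ 14.3178. Nearest: A = (-10, 0) with distance 5.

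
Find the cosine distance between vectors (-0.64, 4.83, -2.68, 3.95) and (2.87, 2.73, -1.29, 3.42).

With u = (-0.64, 4.83, -2.68, 3.95), v = (2.87, 2.73, -1.29, 3.42):
u·v = (-0.64)·2.87 + 4.83·2.73 + (-2.68)·(-1.29) + 3.95·3.42 = (-1.8368) + 13.1859 + 3.4572 + 13.509 = 28.3153.
|u| = √((-0.64)² + 4.83² + (-2.68)² + 3.95²) = √(0.4096 + 23.3289 + 7.1824 + 15.6025) = √46.5234, |v| = √(2.87² + 2.73² + (-1.29)² + 3.42²) = √(8.2369 + 7.4529 + 1.6641 + 11.6964) = √29.0503.
cos θ = (u·v)/(|u||v|) = 28.3153/(√46.5234·√29.0503) ≈ 0.7702
Cosine distance = 1 - cos θ ≈ 1 - 0.7702 = 0.2298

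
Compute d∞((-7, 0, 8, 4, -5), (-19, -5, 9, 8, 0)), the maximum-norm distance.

max(|x_i - y_i|) = max(|-7 - (-19)|, |0 - (-5)|, |8 - 9|, |4 - 8|, |-5 - 0|) = max(12, 5, 1, 4, 5) = 12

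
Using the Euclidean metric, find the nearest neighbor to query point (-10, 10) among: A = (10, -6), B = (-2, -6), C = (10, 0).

Distances: d(A) ≈ 25.6125, d(B) ≈ 17.8885, d(C) ≈ 22.3607. Nearest: B = (-2, -6) with distance 17.8885.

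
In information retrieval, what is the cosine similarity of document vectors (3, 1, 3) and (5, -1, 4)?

With u = (3, 1, 3), v = (5, -1, 4):
u·v = 3·5 + 1·(-1) + 3·4 = 15 + (-1) + 12 = 26.
|u| = √(3² + 1² + 3²) = √19, |v| = √(5² + (-1)² + 4²) = √42, so |u||v| = √(19·42) = √798.
cos θ = (u·v)/(|u||v|) = 26/√798 ≈ 0.9204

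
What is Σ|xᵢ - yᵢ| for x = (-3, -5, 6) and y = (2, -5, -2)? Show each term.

Σ|x_i - y_i| = |-3 - 2| + |-5 - (-5)| + |6 - (-2)| = 5 + 0 + 8 = 13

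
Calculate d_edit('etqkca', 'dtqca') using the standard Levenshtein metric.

Let D[i][j] be the edit distance between the first i characters of 'etqkca' and the first j characters of 'dtqca', with D[i][0] = i, D[0][j] = j, and D[i][j] = D[i-1][j-1] if the characters match, else 1 + min(D[i-1][j], D[i][j-1], D[i-1][j-1]). Filling the table (rows: prefixes of 'etqkca', columns: prefixes of 'dtqca'):
     ε  d  t  q  c  a
  ε  0  1  2  3  4  5
  e  1  1  2  3  4  5
  t  2  2  1  2  3  4
  q  3  3  2  1  2  3
  k  4  4  3  2  2  3
  c  5  5  4  3  2  3
  a  6  6  5  4  3  2
The bottom-right entry gives D[6][5] = 2, so no sequence of fewer than 2 edits works. Backtracking through the table gives one optimal edit sequence (2 edits):
  etqkca → dtqkca (sub e→d @1)
  dtqkca → dtqca (del k @4)
Edit distance = 2.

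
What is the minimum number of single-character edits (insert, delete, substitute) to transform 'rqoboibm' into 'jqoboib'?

Let D[i][j] be the edit distance between the first i characters of 'rqoboibm' and the first j characters of 'jqoboib', with D[i][0] = i, D[0][j] = j, and D[i][j] = D[i-1][j-1] if the characters match, else 1 + min(D[i-1][j], D[i][j-1], D[i-1][j-1]). Filling the table (rows: prefixes of 'rqoboibm', columns: prefixes of 'jqoboib'):
     ε  j  q  o  b  o  i  b
  ε  0  1  2  3  4  5  6  7
  r  1  1  2  3  4  5  6  7
  q  2  2  1  2  3  4  5  6
  o  3  3  2  1  2  3  4  5
  b  4  4  3  2  1  2  3  4
  o  5  5  4  3  2  1  2  3
  i  6  6  5  4  3  2  1  2
  b  7  7  6  5  4  3  2  1
  m  8  8  7  6  5  4  3  2
The bottom-right entry gives D[8][7] = 2, so no sequence of fewer than 2 edits works. Backtracking through the table gives one optimal edit sequence (2 edits):
  rqoboibm → jqoboibm (sub r→j @1)
  jqoboibm → jqoboib (del m @8)
Edit distance = 2.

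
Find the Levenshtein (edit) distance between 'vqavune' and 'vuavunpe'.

Let D[i][j] be the edit distance between the first i characters of 'vqavune' and the first j characters of 'vuavunpe', with D[i][0] = i, D[0][j] = j, and D[i][j] = D[i-1][j-1] if the characters match, else 1 + min(D[i-1][j], D[i][j-1], D[i-1][j-1]). Filling the table (rows: prefixes of 'vqavune', columns: prefixes of 'vuavunpe'):
     ε  v  u  a  v  u  n  p  e
  ε  0  1  2  3  4  5  6  7  8
  v  1  0  1  2  3  4  5  6  7
  q  2  1  1  2  3  4  5  6  7
  a  3  2  2  1  2  3  4  5  6
  v  4  3  3  2  1  2  3  4  5
  u  5  4  3  3  2  1  2  3  4
  n  6  5  4  4  3  2  1  2  3
  e  7  6  5  5  4  3  2  2  2
The bottom-right entry gives D[7][8] = 2, so no sequence of fewer than 2 edits works. Backtracking through the table gives one optimal edit sequence (2 edits):
  vqavune → vuavune (sub q→u @2)
  vuavune → vuavunpe (ins p @7)
Edit distance = 2.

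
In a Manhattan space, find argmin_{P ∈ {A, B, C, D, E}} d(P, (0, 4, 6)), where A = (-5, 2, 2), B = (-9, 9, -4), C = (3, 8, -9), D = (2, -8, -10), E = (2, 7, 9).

Distances: d(A) = 11, d(B) = 24, d(C) = 22, d(D) = 30, d(E) = 8. Nearest: E = (2, 7, 9) with distance 8.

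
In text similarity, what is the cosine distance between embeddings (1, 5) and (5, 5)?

With u = (1, 5), v = (5, 5):
u·v = 1·5 + 5·5 = 5 + 25 = 30.
|u| = √(1² + 5²) = √26, |v| = √(5² + 5²) = √50, so |u||v| = √(26·50) = √1300.
cos θ = (u·v)/(|u||v|) = 30/√1300 ≈ 0.8321
Cosine distance = 1 - cos θ ≈ 1 - 0.8321 = 0.1679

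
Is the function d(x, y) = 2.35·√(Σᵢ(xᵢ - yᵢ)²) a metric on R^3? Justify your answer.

Yes. The L2 (Euclidean) norm induces a metric on R^3, and multiplying a metric by a positive constant 2.35 > 0 preserves all four axioms: non-negativity (2.35·||x-y|| ≥ 0), identity (2.35·||x-y|| = 0 ⟺ ||x-y|| = 0 ⟺ x = y), symmetry (||x-y|| = ||y-x||), and the triangle inequality (2.35·||x-z|| ≤ 2.35·||x-y|| + 2.35·||y-z||). So d is a metric.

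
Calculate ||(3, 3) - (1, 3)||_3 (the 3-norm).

(Σ|x_i - y_i|^3)^(1/3) = (|3 - 1|^3 + |3 - 3|^3)^(1/3)
= (2^3 + 0^3)^(1/3) = (8 + 0)^(1/3) = (8)^(1/3) = 2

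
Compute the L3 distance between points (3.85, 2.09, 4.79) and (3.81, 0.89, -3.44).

(Σ|x_i - y_i|^3)^(1/3) = (|3.85 - 3.81|^3 + |2.09 - 0.89|^3 + |4.79 - (-3.44)|^3)^(1/3)
= (0.04^3 + 1.2^3 + 8.23^3)^(1/3) ≈ (0.0001 + 1.728 + 557.4418)^(1/3) = (559.1699)^(1/3) ≈ 8.2385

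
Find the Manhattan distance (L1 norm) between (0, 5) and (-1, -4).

Σ|x_i - y_i| = |0 - (-1)| + |5 - (-4)| = 1 + 9 = 10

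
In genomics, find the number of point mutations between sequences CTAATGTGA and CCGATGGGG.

Differing positions: 2, 3, 7, 9. Hamming distance = 4.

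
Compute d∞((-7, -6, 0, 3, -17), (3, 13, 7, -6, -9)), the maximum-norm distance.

max(|x_i - y_i|) = max(|-7 - 3|, |-6 - 13|, |0 - 7|, |3 - (-6)|, |-17 - (-9)|) = max(10, 19, 7, 9, 8) = 19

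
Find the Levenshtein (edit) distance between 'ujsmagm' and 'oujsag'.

Let D[i][j] be the edit distance between the first i characters of 'ujsmagm' and the first j characters of 'oujsag', with D[i][0] = i, D[0][j] = j, and D[i][j] = D[i-1][j-1] if the characters match, else 1 + min(D[i-1][j], D[i][j-1], D[i-1][j-1]). Filling the table (rows: prefixes of 'ujsmagm', columns: prefixes of 'oujsag'):
     ε  o  u  j  s  a  g
  ε  0  1  2  3  4  5  6
  u  1  1  1  2  3  4  5
  j  2  2  2  1  2  3  4
  s  3  3  3  2  1  2  3
  m  4  4  4  3  2  2  3
  a  5  5  5  4  3  2  3
  g  6  6  6  5  4  3  2
  m  7  7  7  6  5  4  3
The bottom-right entry gives D[7][6] = 3, so no sequence of fewer than 3 edits works. Backtracking through the table gives one optimal edit sequence (3 edits):
  ujsmagm → oujsmagm (ins o @1)
  oujsmagm → oujsagm (del m @5)
  oujsagm → oujsag (del m @7)
Edit distance = 3.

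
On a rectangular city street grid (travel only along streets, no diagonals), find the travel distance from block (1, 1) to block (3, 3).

Σ|x_i - y_i| = |1 - 3| + |1 - 3| = 2 + 2 = 4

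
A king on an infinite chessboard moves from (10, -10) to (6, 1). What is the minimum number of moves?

max(|x_i - y_i|) = max(|10 - 6|, |-10 - 1|) = max(4, 11) = 11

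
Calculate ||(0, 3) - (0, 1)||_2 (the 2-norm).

(Σ|x_i - y_i|^2)^(1/2) = (|0 - 0|^2 + |3 - 1|^2)^(1/2)
= (0^2 + 2^2)^(1/2) = (0 + 4)^(1/2) = (4)^(1/2) = 2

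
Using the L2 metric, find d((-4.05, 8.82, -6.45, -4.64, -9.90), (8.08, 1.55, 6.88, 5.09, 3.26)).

√(Σ(x_i - y_i)²) = √((-4.05 - 8.08)² + (8.82 - 1.55)² + (-6.45 - 6.88)² + (-4.64 - 5.09)² + (-9.9 - 3.26)²)
= √((-12.13)² + 7.27² + (-13.33)² + (-9.73)² + (-13.16)²) = √(147.1369 + 52.8529 + 177.6889 + 94.6729 + 173.1856) = √645.5372 ≈ 25.4074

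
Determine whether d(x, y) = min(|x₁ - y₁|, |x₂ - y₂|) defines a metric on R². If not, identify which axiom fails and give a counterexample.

No. d fails identity of indiscernibles: take x = (-5, 0) and y = (-5, 2). Then d(x,y) = min(|-5 - (-5)|, |0 - 2|) = min(0, 2) = 0, yet x ≠ y.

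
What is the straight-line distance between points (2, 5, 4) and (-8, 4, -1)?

√(Σ(x_i - y_i)²) = √((2 - (-8))² + (5 - 4)² + (4 - (-1))²)
= √(10² + 1² + 5²) = √(100 + 1 + 25) = √126 ≈ 11.225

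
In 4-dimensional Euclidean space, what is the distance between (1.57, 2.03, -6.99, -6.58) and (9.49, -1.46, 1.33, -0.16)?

√(Σ(x_i - y_i)²) = √((1.57 - 9.49)² + (2.03 - (-1.46))² + (-6.99 - 1.33)² + (-6.58 - (-0.16))²)
= √((-7.92)² + 3.49² + (-8.32)² + (-6.42)²) = √(62.7264 + 12.1801 + 69.2224 + 41.2164) = √185.3453 ≈ 13.6142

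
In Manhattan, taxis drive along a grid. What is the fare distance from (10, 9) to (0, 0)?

Σ|x_i - y_i| = |10 - 0| + |9 - 0| = 10 + 9 = 19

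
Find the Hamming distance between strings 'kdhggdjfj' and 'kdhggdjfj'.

Differing positions: none. Hamming distance = 0.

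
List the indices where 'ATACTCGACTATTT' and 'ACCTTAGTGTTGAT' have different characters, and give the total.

Differing positions: 2, 3, 4, 6, 8, 9, 11, 12, 13. Hamming distance = 9.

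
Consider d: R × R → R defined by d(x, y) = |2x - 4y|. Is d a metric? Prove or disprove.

No. d fails symmetry: d(4, 8) = |2·4 - 4·8| = |-24| = 24, but d(8, 4) = |2·8 - 4·4| = |0| = 0. Since 24 ≠ 0, d(x,y) ≠ d(y,x) in general.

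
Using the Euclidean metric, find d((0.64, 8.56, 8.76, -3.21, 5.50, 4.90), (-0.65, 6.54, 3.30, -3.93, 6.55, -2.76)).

√(Σ(x_i - y_i)²) = √((0.64 - (-0.65))² + (8.56 - 6.54)² + (8.76 - 3.3)² + (-3.21 - (-3.93))² + (5.5 - 6.55)² + (4.9 - (-2.76))²)
= √(1.29² + 2.02² + 5.46² + 0.72² + (-1.05)² + 7.66²) = √(1.6641 + 4.0804 + 29.8116 + 0.5184 + 1.1025 + 58.6756) = √95.8526 ≈ 9.7904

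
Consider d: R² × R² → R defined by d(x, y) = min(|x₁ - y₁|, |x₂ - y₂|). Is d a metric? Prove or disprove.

No. d fails identity of indiscernibles: take x = (1, 0) and y = (1, 2). Then d(x,y) = min(|1 - 1|, |0 - 2|) = min(0, 2) = 0, yet x ≠ y.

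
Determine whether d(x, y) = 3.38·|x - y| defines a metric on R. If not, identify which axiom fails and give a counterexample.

Yes. Since |x - y| is a metric on R and 3.38 > 0, the positive scalar multiple 3.38·|x - y| is also a metric: scaling by a positive constant preserves non-negativity, identity (d=0 ⟺ |x-y|=0 ⟺ x=y), symmetry, and the triangle inequality.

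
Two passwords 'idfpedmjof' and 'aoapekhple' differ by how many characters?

Differing positions: 1, 2, 3, 6, 7, 8, 9, 10. Hamming distance = 8.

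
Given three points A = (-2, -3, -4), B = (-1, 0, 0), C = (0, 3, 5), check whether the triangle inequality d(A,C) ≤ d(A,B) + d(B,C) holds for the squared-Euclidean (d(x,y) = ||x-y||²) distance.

d(A,B) = 1² + 3² + 4² = 26, d(B,C) = 1² + 3² + 5² = 35, d(A,C) = 2² + 6² + 9² = 121.
d(A,C) = 121 > 26 + 35 = 61. Triangle inequality is VIOLATED. (Squared-Euclidean is not a metric — this is a counterexample.)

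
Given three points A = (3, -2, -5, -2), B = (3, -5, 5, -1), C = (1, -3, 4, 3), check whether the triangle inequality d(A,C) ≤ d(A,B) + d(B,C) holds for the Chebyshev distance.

d(A,B) = max(0, 3, 10, 1) = 10, d(B,C) = max(2, 2, 1, 4) = 4, d(A,C) = max(2, 1, 9, 5) = 9.
d(A,C) = 9 ≤ 10 + 4 = 14. Triangle inequality is satisfied.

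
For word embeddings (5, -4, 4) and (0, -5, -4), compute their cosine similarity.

With u = (5, -4, 4), v = (0, -5, -4):
u·v = 5·0 + (-4)·(-5) + 4·(-4) = 0 + 20 + (-16) = 4.
|u| = √(5² + (-4)² + 4²) = √57, |v| = √(0² + (-5)² + (-4)²) = √41, so |u||v| = √(57·41) = √2337.
cos θ = (u·v)/(|u||v|) = 4/√2337 ≈ 0.0827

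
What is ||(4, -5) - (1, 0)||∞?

max(|x_i - y_i|) = max(|4 - 1|, |-5 - 0|) = max(3, 5) = 5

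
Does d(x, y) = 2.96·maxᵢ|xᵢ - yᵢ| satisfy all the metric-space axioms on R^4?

Yes. The L∞ (Chebyshev) norm induces a metric on R^4, and multiplying a metric by a positive constant 2.96 > 0 preserves all four axioms: non-negativity (2.96·||x-y|| ≥ 0), identity (2.96·||x-y|| = 0 ⟺ ||x-y|| = 0 ⟺ x = y), symmetry (||x-y|| = ||y-x||), and the triangle inequality (2.96·||x-z|| ≤ 2.96·||x-y|| + 2.96·||y-z||). So d is a metric.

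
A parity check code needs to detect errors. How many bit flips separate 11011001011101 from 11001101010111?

Differing positions: 4, 6, 11, 13. Hamming distance = 4.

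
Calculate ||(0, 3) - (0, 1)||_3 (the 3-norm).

(Σ|x_i - y_i|^3)^(1/3) = (|0 - 0|^3 + |3 - 1|^3)^(1/3)
= (0^3 + 2^3)^(1/3) = (0 + 8)^(1/3) = (8)^(1/3) = 2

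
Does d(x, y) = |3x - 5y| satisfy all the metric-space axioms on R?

No. d fails symmetry: d(9, 5) = |3·9 - 5·5| = |2| = 2, but d(5, 9) = |3·5 - 5·9| = |-30| = 30. Since 2 ≠ 30, d(x,y) ≠ d(y,x) in general.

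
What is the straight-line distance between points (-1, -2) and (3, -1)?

√(Σ(x_i - y_i)²) = √((-1 - 3)² + (-2 - (-1))²)
= √((-4)² + (-1)²) = √(16 + 1) = √17 ≈ 4.1231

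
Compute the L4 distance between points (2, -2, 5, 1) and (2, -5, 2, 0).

(Σ|x_i - y_i|^4)^(1/4) = (|2 - 2|^4 + |-2 - (-5)|^4 + |5 - 2|^4 + |1 - 0|^4)^(1/4)
= (0^4 + 3^4 + 3^4 + 1^4)^(1/4) = (0 + 81 + 81 + 1)^(1/4) = (163)^(1/4) ≈ 3.5731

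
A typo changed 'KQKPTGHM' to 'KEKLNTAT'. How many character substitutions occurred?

Differing positions: 2, 4, 5, 6, 7, 8. Hamming distance = 6.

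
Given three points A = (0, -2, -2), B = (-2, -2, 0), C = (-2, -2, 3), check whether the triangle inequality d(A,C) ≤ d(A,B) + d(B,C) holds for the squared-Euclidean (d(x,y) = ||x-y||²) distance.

d(A,B) = 2² + 0² + 2² = 8, d(B,C) = 0² + 0² + 3² = 9, d(A,C) = 2² + 0² + 5² = 29.
d(A,C) = 29 > 8 + 9 = 17. Triangle inequality is VIOLATED. (Squared-Euclidean is not a metric — this is a counterexample.)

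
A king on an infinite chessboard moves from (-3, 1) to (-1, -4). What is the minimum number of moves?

max(|x_i - y_i|) = max(|-3 - (-1)|, |1 - (-4)|) = max(2, 5) = 5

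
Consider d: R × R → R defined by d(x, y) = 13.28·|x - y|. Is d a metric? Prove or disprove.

Yes. Since |x - y| is a metric on R and 13.28 > 0, the positive scalar multiple 13.28·|x - y| is also a metric: scaling by a positive constant preserves non-negativity, identity (d=0 ⟺ |x-y|=0 ⟺ x=y), symmetry, and the triangle inequality.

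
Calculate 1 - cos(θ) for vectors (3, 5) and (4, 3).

With u = (3, 5), v = (4, 3):
u·v = 3·4 + 5·3 = 12 + 15 = 27.
|u| = √(3² + 5²) = √34, |v| = √(4² + 3²) = √25, so |u||v| = √(34·25) = √850.
cos θ = (u·v)/(|u||v|) = 27/√850 ≈ 0.9261
Cosine distance = 1 - cos θ ≈ 1 - 0.9261 = 0.0739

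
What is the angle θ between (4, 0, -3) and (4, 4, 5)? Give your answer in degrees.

With u = (4, 0, -3), v = (4, 4, 5):
u·v = 4·4 + 0·4 + (-3)·5 = 16 + 0 + (-15) = 1.
|u| = √(4² + 0² + (-3)²) = √25, |v| = √(4² + 4² + 5²) = √57, so |u||v| = √(25·57) = √1425.
cos θ = (u·v)/(|u||v|) = 1/√1425 ≈ 0.026491
θ = arccos(0.026491) ≈ 88.48°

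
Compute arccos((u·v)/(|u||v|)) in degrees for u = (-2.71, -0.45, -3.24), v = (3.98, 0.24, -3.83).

With u = (-2.71, -0.45, -3.24), v = (3.98, 0.24, -3.83):
u·v = (-2.71)·3.98 + (-0.45)·0.24 + (-3.24)·(-3.83) = (-10.7858) + (-0.108) + 12.4092 = 1.5154.
|u| = √((-2.71)² + (-0.45)² + (-3.24)²) = √(7.3441 + 0.2025 + 10.4976) = √18.0442, |v| = √(3.98² + 0.24² + (-3.83)²) = √(15.8404 + 0.0576 + 14.6689) = √30.5669.
cos θ = (u·v)/(|u||v|) = 1.5154/(√18.0442·√30.5669) ≈ 0.064526
θ = arccos(0.064526) ≈ 86.3°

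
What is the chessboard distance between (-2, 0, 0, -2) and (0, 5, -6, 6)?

max(|x_i - y_i|) = max(|-2 - 0|, |0 - 5|, |0 - (-6)|, |-2 - 6|) = max(2, 5, 6, 8) = 8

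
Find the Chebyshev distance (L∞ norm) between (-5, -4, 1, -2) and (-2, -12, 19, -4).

max(|x_i - y_i|) = max(|-5 - (-2)|, |-4 - (-12)|, |1 - 19|, |-2 - (-4)|) = max(3, 8, 18, 2) = 18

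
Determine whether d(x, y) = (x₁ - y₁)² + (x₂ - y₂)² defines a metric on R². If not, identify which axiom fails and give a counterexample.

No. The squared Euclidean distance fails the triangle inequality. Counterexample: x = (0, 0), y = (5, 3), z = (10, 6). d(x,z) = 10² + 6² = 136, but d(x,y) + d(y,z) = (5² + 3²) + (5² + 3²) = 34 + 34 = 68. Since 136 > 68, the triangle inequality is violated. (Note: √d, the ordinary Euclidean distance, IS a metric.)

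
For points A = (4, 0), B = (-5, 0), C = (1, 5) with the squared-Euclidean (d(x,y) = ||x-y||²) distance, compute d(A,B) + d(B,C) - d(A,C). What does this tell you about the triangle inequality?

d(A,B) = 9² + 0² = 81, d(B,C) = 6² + 5² = 61, d(A,C) = 3² + 5² = 34.
d(A,B) + d(B,C) - d(A,C) = 81 + 61 - 34 = 142 - 34 = 108. This is ≥ 0, so the triangle inequality holds for these points.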